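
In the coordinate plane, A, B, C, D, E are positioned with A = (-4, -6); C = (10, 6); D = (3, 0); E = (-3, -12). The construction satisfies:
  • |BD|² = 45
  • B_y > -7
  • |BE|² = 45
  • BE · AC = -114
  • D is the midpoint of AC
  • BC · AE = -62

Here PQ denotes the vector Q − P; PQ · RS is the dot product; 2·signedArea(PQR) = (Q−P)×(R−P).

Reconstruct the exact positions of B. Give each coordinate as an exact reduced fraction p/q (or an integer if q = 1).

1. B_x = 0  [BE · AC = -114 ∩ BC · AE = -62]
2. B_y = -6  [BE · AC = -114 ∩ BC · AE = -62]
   → B = (0, -6)

B = (0, -6)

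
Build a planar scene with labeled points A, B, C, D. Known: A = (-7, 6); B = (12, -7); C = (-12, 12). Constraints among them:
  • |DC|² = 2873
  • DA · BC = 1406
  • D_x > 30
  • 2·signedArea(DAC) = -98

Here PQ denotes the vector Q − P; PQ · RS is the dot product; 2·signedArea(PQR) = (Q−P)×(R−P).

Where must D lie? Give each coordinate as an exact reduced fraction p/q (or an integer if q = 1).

1. D_x = 31  [DA · BC = 1406 ∩ 2·signedArea(DAC) = -98]
2. D_y = -20  [DA · BC = 1406 ∩ 2·signedArea(DAC) = -98]
   → D = (31, -20)

D = (31, -20)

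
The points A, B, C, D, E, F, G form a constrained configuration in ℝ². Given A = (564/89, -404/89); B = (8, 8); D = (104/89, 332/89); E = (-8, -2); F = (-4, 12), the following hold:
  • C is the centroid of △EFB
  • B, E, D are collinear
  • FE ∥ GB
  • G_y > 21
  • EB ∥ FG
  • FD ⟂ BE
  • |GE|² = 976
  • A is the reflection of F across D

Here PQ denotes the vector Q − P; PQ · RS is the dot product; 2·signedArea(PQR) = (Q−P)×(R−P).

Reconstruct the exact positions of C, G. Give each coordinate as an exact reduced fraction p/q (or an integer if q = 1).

C = (-4/3, 6)
G = (12, 22)

1. C_x = -4/3  [C is the centroid of △EFB]
2. C_y = 6  [C is the centroid of △EFB]
   → C = (-4/3, 6)
3. G_x = 12  [FE ∥ GB ∩ EB ∥ FG]
4. G_y = 22  [FE ∥ GB ∩ EB ∥ FG]
   → G = (12, 22)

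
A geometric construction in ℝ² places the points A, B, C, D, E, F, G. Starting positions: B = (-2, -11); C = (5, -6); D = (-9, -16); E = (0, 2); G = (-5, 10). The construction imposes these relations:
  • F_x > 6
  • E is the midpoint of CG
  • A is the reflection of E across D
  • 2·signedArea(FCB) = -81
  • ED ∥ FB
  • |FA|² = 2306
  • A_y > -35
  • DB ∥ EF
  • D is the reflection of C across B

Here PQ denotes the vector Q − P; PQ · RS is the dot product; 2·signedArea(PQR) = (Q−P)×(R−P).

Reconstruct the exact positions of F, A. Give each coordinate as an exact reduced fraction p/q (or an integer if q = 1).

1. F_x = 7  [ED ∥ FB ∩ DB ∥ EF]
2. F_y = 7  [ED ∥ FB ∩ DB ∥ EF]
   → F = (7, 7)
3. A_x = -18  [A is the reflection of E across D]
4. A_y = -34  [A is the reflection of E across D]
   → A = (-18, -34)

A = (-18, -34)
F = (7, 7)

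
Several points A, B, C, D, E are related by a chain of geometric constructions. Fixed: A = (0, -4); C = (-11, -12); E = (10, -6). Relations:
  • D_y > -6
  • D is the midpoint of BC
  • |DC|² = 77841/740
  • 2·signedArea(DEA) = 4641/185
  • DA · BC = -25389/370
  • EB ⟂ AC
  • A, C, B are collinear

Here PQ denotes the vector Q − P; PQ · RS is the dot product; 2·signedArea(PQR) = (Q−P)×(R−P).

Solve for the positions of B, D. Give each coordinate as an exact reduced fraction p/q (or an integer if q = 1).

1. B_x = 1034/185  [A, C, B are collinear ∩ EB ⟂ AC]
2. B_y = 12/185  [A, C, B are collinear ∩ EB ⟂ AC]
   → B = (1034/185, 12/185)
3. D_x = -1001/370  [D is the midpoint of BC]
4. D_y = -1104/185  [D is the midpoint of BC]
   → D = (-1001/370, -1104/185)

B = (1034/185, 12/185)
D = (-1001/370, -1104/185)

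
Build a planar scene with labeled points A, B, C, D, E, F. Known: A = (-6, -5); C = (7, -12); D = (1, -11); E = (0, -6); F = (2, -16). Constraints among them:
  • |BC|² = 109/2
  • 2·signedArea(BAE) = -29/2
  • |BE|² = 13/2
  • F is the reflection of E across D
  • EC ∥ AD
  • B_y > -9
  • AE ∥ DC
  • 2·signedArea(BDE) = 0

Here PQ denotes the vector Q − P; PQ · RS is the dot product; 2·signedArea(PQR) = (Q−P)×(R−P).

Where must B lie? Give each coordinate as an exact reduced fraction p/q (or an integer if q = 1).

B = (1/2, -17/2)

1. B_x = 1/2  [2·signedArea(BDE) = 0 ∩ 2·signedArea(BAE) = -29/2]
2. B_y = -17/2  [2·signedArea(BDE) = 0 ∩ 2·signedArea(BAE) = -29/2]
   → B = (1/2, -17/2)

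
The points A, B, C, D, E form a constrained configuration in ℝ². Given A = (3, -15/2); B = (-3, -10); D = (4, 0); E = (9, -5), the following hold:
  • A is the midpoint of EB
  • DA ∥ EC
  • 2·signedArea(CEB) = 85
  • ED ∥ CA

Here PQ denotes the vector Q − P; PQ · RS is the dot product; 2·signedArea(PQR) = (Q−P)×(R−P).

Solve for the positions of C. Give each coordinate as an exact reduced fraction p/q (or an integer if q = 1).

1. C_x = 8  [ED ∥ CA ∩ DA ∥ EC]
2. C_y = -25/2  [ED ∥ CA ∩ DA ∥ EC]
   → C = (8, -25/2)

C = (8, -25/2)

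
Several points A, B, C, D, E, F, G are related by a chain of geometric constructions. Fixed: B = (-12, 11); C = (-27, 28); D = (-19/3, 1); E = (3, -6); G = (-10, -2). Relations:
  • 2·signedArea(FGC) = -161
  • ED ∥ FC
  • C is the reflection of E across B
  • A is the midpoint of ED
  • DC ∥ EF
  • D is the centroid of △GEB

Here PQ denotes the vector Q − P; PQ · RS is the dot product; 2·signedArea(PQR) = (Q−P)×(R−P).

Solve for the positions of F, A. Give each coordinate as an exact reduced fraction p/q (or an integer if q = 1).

1. F_x = -53/3  [ED ∥ FC ∩ DC ∥ EF]
2. F_y = 21  [ED ∥ FC ∩ DC ∥ EF]
   → F = (-53/3, 21)
3. A_x = -5/3  [A is the midpoint of ED]
4. A_y = -5/2  [A is the midpoint of ED]
   → A = (-5/3, -5/2)

A = (-5/3, -5/2)
F = (-53/3, 21)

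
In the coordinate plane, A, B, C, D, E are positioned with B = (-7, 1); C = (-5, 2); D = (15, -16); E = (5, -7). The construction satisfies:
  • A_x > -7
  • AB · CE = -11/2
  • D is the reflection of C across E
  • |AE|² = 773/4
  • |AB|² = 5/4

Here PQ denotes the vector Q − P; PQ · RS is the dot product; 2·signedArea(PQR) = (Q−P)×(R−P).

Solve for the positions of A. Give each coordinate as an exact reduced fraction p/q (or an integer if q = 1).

A = (-6, 3/2)

1. A_x = -6  [line -10·x + 9·y + -147/2 = 0 ∩ |AB|² = 5/4]
2. A_y = 3/2  [line -10·x + 9·y + -147/2 = 0 ∩ |AB|² = 5/4]
   → A = (-6, 3/2)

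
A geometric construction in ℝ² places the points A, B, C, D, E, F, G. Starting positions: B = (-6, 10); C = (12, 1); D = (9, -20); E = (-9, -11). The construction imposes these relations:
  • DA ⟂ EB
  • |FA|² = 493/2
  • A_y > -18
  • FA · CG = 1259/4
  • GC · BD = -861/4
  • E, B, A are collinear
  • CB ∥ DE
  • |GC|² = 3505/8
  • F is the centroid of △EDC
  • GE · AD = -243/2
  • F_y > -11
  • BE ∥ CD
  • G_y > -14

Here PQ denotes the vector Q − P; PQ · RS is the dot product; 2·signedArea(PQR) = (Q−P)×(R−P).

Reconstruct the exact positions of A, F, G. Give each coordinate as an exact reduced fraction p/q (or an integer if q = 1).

A = (-99/10, -173/10)
F = (4, -10)
G = (-59/20, -273/20)

1. A_x = -99/10  [E, B, A are collinear ∩ DA ⟂ EB]
2. A_y = -173/10  [E, B, A are collinear ∩ DA ⟂ EB]
   → A = (-99/10, -173/10)
3. F_x = 4  [F is the centroid of △EDC]
4. F_y = -10  [F is the centroid of △EDC]
   → F = (4, -10)
5. G_x = -59/20  [GC · BD = -861/4 ∩ FA · CG = 1259/4]
6. G_y = -273/20  [GC · BD = -861/4 ∩ FA · CG = 1259/4]
   → G = (-59/20, -273/20)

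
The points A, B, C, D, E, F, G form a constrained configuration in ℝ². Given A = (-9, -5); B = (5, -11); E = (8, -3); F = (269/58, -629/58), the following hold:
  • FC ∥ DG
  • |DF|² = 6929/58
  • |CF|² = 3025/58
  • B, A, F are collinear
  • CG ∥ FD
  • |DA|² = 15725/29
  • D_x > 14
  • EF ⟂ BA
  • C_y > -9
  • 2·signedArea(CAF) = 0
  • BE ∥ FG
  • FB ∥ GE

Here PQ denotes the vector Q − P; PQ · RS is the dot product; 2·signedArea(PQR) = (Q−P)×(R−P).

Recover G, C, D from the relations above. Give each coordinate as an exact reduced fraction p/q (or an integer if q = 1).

1. G_x = 443/58  [FB ∥ GE ∩ BE ∥ FG]
2. G_y = -165/58  [FB ∥ GE ∩ BE ∥ FG]
   → G = (443/58, -165/58)
3. C_x = -2  [line 339/58·x + 791/58·y + 3503/29 = 0 ∩ |CF|² = 3025/58]
4. C_y = -8  [line 339/58·x + 791/58·y + 3503/29 = 0 ∩ |CF|² = 3025/58]
   → C = (-2, -8)
5. D_x = 414/29  [FC ∥ DG ∩ CG ∥ FD]
6. D_y = -165/29  [FC ∥ DG ∩ CG ∥ FD]
   → D = (414/29, -165/29)

C = (-2, -8)
D = (414/29, -165/29)
G = (443/58, -165/58)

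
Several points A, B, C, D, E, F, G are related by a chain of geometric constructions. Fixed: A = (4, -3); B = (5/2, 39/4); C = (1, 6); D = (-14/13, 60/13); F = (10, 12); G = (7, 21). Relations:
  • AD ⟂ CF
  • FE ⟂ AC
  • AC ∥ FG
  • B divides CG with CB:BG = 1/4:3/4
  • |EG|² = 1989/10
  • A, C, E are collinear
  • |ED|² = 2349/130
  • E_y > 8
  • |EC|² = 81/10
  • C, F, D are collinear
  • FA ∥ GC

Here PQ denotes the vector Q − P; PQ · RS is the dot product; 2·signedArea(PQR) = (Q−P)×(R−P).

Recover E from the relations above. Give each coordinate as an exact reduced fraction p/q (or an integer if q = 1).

E = (1/10, 87/10)

1. E_x = 1/10  [A, C, E are collinear ∩ FE ⟂ AC]
2. E_y = 87/10  [A, C, E are collinear ∩ FE ⟂ AC]
   → E = (1/10, 87/10)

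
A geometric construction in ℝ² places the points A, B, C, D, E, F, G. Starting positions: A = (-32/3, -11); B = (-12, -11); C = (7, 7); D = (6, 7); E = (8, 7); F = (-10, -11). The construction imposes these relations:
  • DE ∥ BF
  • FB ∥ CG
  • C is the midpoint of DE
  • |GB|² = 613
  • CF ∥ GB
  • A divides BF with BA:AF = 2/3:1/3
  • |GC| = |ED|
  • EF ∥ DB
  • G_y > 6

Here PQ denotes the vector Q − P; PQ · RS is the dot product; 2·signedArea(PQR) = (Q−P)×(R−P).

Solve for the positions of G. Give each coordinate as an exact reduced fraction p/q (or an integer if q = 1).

G = (5, 7)

1. G_x = 5  [CF ∥ GB ∩ FB ∥ CG]
2. G_y = 7  [CF ∥ GB ∩ FB ∥ CG]
   → G = (5, 7)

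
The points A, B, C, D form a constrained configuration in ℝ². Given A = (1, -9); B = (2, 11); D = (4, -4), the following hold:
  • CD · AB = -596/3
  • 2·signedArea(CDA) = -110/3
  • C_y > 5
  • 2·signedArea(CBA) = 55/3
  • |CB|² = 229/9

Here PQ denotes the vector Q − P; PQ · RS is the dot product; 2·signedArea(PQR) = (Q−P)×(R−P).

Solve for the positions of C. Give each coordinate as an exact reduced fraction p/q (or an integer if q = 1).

C = (8/3, 6)

1. C_x = 8/3  [2·signedArea(CDA) = -110/3 ∩ CD · AB = -596/3]
2. C_y = 6  [2·signedArea(CDA) = -110/3 ∩ CD · AB = -596/3]
   → C = (8/3, 6)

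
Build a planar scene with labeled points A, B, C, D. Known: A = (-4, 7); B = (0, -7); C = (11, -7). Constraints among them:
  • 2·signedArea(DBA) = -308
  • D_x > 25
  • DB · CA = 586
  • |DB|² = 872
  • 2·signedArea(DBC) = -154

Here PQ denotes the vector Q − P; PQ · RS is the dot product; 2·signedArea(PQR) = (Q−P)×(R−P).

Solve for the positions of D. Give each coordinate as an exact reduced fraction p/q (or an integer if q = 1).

1. D_x = 26  [2·signedArea(DBC) = -154 ∩ DB · CA = 586]
2. D_y = -21  [2·signedArea(DBC) = -154 ∩ DB · CA = 586]
   → D = (26, -21)

D = (26, -21)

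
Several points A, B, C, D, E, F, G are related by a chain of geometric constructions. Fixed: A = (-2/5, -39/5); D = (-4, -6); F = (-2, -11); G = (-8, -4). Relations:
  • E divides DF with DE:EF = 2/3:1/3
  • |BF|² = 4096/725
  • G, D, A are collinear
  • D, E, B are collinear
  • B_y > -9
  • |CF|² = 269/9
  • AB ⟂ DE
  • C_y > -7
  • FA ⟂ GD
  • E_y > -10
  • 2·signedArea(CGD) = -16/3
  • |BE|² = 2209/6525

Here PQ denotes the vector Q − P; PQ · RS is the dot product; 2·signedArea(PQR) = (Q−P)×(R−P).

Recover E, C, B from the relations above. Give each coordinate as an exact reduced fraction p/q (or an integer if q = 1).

1. E_x = -8/3  [E divides DF with DE:EF = 2/3:1/3]
2. E_y = -28/3  [E divides DF with DE:EF = 2/3:1/3]
   → E = (-8/3, -28/3)
3. C_x = -16/3  [line 2·x + 4·y + 112/3 = 0 ∩ |CF|² = 269/9]
4. C_y = -20/3  [line 2·x + 4·y + 112/3 = 0 ∩ |CF|² = 269/9]
   → C = (-16/3, -20/3)
5. B_x = -418/145  [D, E, B are collinear ∩ AB ⟂ DE]
6. B_y = -255/29  [D, E, B are collinear ∩ AB ⟂ DE]
   → B = (-418/145, -255/29)

B = (-418/145, -255/29)
C = (-16/3, -20/3)
E = (-8/3, -28/3)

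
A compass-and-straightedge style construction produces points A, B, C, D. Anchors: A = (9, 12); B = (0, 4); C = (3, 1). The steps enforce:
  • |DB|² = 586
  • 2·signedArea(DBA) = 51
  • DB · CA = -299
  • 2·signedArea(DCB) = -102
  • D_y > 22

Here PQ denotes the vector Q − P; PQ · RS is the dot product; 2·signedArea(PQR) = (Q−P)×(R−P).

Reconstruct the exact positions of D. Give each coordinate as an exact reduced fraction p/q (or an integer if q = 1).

D = (15, 23)

1. D_x = 15  [2·signedArea(DBA) = 51 ∩ 2·signedArea(DCB) = -102]
2. D_y = 23  [2·signedArea(DBA) = 51 ∩ 2·signedArea(DCB) = -102]
   → D = (15, 23)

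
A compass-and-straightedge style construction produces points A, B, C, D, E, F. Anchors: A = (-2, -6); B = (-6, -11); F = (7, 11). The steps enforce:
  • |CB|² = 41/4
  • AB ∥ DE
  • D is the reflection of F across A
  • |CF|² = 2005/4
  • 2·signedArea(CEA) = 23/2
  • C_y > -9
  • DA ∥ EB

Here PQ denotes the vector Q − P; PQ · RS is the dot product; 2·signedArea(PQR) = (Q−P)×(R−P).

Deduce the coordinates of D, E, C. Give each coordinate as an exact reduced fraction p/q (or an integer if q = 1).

C = (-4, -17/2)
D = (-11, -23)
E = (-15, -28)

1. D_x = -11  [D is the reflection of F across A]
2. D_y = -23  [D is the reflection of F across A]
   → D = (-11, -23)
3. E_x = -15  [DA ∥ EB ∩ AB ∥ DE]
4. E_y = -28  [DA ∥ EB ∩ AB ∥ DE]
   → E = (-15, -28)
5. C_x = -4  [line -22·x + 13·y + 45/2 = 0 ∩ |CB|² = 41/4]
6. C_y = -17/2  [line -22·x + 13·y + 45/2 = 0 ∩ |CB|² = 41/4]
   → C = (-4, -17/2)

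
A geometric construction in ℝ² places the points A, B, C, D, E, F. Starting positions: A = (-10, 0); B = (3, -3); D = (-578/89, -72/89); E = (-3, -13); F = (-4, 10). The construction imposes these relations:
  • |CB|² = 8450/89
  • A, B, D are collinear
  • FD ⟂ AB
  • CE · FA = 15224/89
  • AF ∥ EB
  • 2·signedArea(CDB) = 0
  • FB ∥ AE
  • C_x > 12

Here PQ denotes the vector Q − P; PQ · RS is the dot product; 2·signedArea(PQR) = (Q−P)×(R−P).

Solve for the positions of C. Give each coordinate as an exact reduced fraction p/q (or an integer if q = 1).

1. C_x = 1112/89  [2·signedArea(CDB) = 0 ∩ CE · FA = 15224/89]
2. C_y = -462/89  [2·signedArea(CDB) = 0 ∩ CE · FA = 15224/89]
   → C = (1112/89, -462/89)

C = (1112/89, -462/89)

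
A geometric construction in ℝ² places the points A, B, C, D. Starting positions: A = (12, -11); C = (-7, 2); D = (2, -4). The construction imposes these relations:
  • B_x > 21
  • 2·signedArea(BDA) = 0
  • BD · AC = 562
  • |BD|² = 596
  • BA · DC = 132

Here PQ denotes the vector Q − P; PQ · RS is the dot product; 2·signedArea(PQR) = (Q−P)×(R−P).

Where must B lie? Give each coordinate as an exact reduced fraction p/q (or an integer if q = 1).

1. B_x = 22  [2·signedArea(BDA) = 0 ∩ BA · DC = 132]
2. B_y = -18  [2·signedArea(BDA) = 0 ∩ BA · DC = 132]
   → B = (22, -18)

B = (22, -18)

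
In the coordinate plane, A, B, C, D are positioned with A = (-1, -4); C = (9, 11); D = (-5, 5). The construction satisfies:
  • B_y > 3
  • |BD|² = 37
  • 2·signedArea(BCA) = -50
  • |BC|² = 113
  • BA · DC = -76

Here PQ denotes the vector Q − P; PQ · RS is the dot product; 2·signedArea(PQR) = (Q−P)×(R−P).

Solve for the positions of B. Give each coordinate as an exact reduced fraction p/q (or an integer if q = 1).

B = (1, 4)

1. B_x = 1  [2·signedArea(BCA) = -50 ∩ BA · DC = -76]
2. B_y = 4  [2·signedArea(BCA) = -50 ∩ BA · DC = -76]
   → B = (1, 4)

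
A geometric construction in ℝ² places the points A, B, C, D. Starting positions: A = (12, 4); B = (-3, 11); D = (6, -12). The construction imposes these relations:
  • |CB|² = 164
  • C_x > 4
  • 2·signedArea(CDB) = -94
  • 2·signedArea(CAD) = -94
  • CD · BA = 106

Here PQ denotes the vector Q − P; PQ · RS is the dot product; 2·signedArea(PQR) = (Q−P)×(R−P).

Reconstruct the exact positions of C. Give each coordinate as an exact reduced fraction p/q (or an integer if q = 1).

C = (5, 1)

1. C_x = 5  [CD · BA = 106 ∩ 2·signedArea(CDB) = -94]
2. C_y = 1  [CD · BA = 106 ∩ 2·signedArea(CDB) = -94]
   → C = (5, 1)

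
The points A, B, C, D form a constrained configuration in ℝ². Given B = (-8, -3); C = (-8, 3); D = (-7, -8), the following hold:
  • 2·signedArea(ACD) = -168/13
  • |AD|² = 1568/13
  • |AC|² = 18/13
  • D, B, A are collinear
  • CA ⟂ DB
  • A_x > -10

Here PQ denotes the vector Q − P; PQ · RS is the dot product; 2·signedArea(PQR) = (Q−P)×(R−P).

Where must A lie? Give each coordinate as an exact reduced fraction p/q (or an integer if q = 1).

A = (-119/13, 36/13)

1. A_x = -119/13  [D, B, A are collinear ∩ CA ⟂ DB]
2. A_y = 36/13  [D, B, A are collinear ∩ CA ⟂ DB]
   → A = (-119/13, 36/13)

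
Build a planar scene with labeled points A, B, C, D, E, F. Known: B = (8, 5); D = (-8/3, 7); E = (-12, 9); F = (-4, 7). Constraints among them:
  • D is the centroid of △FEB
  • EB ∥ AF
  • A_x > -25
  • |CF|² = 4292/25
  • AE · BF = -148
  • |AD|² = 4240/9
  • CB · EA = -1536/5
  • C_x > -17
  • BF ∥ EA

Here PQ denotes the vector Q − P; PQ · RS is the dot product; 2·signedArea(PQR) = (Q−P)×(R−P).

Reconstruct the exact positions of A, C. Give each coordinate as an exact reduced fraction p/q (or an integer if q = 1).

A = (-24, 11)
C = (-84/5, 49/5)

1. A_x = -24  [EB ∥ AF ∩ BF ∥ EA]
2. A_y = 11  [EB ∥ AF ∩ BF ∥ EA]
   → A = (-24, 11)
3. C_x = -84/5  [line 12·x + -2·y + 1106/5 = 0 ∩ |CF|² = 4292/25]
4. C_y = 49/5  [line 12·x + -2·y + 1106/5 = 0 ∩ |CF|² = 4292/25]
   → C = (-84/5, 49/5)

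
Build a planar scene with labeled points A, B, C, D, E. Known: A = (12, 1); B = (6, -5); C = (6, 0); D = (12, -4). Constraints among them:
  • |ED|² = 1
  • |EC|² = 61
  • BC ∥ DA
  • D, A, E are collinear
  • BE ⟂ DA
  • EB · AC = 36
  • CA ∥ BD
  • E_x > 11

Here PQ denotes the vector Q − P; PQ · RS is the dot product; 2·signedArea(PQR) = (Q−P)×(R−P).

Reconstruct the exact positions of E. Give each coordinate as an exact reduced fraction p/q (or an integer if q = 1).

E = (12, -5)

1. E_x = 12  [D, A, E are collinear ∩ BE ⟂ DA]
2. E_y = -5  [D, A, E are collinear ∩ BE ⟂ DA]
   → E = (12, -5)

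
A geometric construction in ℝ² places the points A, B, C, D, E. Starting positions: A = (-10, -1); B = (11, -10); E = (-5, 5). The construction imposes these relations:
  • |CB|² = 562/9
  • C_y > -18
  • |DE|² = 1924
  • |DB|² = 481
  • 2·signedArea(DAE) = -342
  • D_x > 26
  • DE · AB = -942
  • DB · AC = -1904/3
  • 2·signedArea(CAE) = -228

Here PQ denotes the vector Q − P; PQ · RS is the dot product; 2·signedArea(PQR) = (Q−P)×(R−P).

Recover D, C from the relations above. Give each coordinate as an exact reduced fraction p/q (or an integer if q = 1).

1. D_x = 27  [DE · AB = -942 ∩ 2·signedArea(DAE) = -342]
2. D_y = -25  [DE · AB = -942 ∩ 2·signedArea(DAE) = -342]
   → D = (27, -25)
3. C_x = 44/3  [2·signedArea(CAE) = -228 ∩ DB · AC = -1904/3]
4. C_y = -17  [2·signedArea(CAE) = -228 ∩ DB · AC = -1904/3]
   → C = (44/3, -17)

C = (44/3, -17)
D = (27, -25)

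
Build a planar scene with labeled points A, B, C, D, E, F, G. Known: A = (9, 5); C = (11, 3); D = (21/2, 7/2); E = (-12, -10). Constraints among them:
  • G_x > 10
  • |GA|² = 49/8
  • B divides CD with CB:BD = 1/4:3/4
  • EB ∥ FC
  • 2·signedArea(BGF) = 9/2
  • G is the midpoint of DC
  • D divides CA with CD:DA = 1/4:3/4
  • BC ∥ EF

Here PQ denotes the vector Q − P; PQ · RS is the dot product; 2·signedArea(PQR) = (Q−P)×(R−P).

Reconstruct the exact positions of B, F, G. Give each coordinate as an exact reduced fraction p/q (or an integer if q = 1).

B = (87/8, 25/8)
F = (-95/8, -81/8)
G = (43/4, 13/4)

1. B_x = 87/8  [B divides CD with CB:BD = 1/4:3/4]
2. B_y = 25/8  [B divides CD with CB:BD = 1/4:3/4]
   → B = (87/8, 25/8)
3. F_x = -95/8  [EB ∥ FC ∩ BC ∥ EF]
4. F_y = -81/8  [EB ∥ FC ∩ BC ∥ EF]
   → F = (-95/8, -81/8)
5. G_x = 43/4  [G is the midpoint of DC]
6. G_y = 13/4  [G is the midpoint of DC]
   → G = (43/4, 13/4)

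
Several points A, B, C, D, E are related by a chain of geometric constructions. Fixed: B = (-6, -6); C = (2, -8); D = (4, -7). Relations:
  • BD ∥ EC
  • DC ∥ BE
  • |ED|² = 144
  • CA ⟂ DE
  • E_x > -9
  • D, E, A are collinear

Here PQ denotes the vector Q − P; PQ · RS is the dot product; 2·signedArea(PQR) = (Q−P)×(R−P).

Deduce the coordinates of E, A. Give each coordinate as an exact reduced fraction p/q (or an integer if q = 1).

A = (2, -7)
E = (-8, -7)

1. E_x = -8  [BD ∥ EC ∩ DC ∥ BE]
2. E_y = -7  [BD ∥ EC ∩ DC ∥ BE]
   → E = (-8, -7)
3. A_x = 2  [D, E, A are collinear ∩ CA ⟂ DE]
4. A_y = -7  [D, E, A are collinear ∩ CA ⟂ DE]
   → A = (2, -7)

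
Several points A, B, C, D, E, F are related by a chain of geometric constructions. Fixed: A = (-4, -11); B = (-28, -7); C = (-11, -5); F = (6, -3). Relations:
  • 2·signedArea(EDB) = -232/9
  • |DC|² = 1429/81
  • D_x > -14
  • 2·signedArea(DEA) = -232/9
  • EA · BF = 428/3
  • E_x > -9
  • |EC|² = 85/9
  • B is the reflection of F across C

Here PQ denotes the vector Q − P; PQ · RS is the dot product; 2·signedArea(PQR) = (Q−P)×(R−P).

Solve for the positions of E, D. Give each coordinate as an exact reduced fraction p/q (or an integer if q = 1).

1. E_x = -26/3  [line -34·x + -4·y + -968/3 = 0 ∩ |EC|² = 85/9]
2. E_y = -7  [line -34·x + -4·y + -968/3 = 0 ∩ |EC|² = 85/9]
   → E = (-26/3, -7)
3. D_x = -122/9  [2·signedArea(DEA) = -232/9 ∩ 2·signedArea(EDB) = -232/9]
4. D_y = -25/3  [2·signedArea(DEA) = -232/9 ∩ 2·signedArea(EDB) = -232/9]
   → D = (-122/9, -25/3)

D = (-122/9, -25/3)
E = (-26/3, -7)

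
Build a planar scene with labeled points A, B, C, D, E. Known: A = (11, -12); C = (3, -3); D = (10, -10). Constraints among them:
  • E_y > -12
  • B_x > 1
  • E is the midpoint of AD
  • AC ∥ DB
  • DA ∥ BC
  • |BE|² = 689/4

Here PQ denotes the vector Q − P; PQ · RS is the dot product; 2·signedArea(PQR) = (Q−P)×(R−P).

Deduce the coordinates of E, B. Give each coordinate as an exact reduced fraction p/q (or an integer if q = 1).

1. E_x = 21/2  [E is the midpoint of AD]
2. E_y = -11  [E is the midpoint of AD]
   → E = (21/2, -11)
3. B_x = 2  [DA ∥ BC ∩ AC ∥ DB]
4. B_y = -1  [DA ∥ BC ∩ AC ∥ DB]
   → B = (2, -1)

B = (2, -1)
E = (21/2, -11)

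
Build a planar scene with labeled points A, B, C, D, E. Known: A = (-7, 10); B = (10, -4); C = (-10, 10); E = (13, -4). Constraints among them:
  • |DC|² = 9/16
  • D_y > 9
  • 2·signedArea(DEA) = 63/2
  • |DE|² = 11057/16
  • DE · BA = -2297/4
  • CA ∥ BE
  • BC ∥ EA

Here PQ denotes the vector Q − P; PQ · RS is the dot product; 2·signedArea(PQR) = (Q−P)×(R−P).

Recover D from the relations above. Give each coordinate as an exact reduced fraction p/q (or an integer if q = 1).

D = (-37/4, 10)

1. D_x = -37/4  [2·signedArea(DEA) = 63/2 ∩ DE · BA = -2297/4]
2. D_y = 10  [2·signedArea(DEA) = 63/2 ∩ DE · BA = -2297/4]
   → D = (-37/4, 10)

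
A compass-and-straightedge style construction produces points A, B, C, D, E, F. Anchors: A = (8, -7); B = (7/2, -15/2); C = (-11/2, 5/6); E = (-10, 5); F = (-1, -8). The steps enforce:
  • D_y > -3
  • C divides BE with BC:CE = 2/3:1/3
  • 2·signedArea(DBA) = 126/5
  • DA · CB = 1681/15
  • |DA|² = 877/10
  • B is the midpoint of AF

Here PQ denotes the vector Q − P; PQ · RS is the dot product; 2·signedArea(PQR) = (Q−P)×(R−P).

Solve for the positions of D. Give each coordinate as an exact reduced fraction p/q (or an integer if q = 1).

D = (-1/10, -23/10)

1. D_x = -1/10  [2·signedArea(DBA) = 126/5 ∩ DA · CB = 1681/15]
2. D_y = -23/10  [2·signedArea(DBA) = 126/5 ∩ DA · CB = 1681/15]
   → D = (-1/10, -23/10)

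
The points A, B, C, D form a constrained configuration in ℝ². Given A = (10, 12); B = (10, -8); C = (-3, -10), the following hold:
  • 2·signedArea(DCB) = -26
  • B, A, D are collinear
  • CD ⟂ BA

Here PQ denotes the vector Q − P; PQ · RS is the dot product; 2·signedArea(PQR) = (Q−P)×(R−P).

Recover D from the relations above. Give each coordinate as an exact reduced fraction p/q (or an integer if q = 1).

D = (10, -10)

1. D_x = 10  [B, A, D are collinear ∩ CD ⟂ BA]
2. D_y = -10  [B, A, D are collinear ∩ CD ⟂ BA]
   → D = (10, -10)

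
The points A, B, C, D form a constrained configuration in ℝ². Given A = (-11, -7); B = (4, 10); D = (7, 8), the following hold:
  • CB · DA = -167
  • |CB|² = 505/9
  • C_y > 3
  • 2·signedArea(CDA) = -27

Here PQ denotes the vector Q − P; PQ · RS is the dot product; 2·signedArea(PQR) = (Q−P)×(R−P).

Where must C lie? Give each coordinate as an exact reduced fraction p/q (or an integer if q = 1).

C = (0, 11/3)

1. C_x = 0  [2·signedArea(CDA) = -27 ∩ CB · DA = -167]
2. C_y = 11/3  [2·signedArea(CDA) = -27 ∩ CB · DA = -167]
   → C = (0, 11/3)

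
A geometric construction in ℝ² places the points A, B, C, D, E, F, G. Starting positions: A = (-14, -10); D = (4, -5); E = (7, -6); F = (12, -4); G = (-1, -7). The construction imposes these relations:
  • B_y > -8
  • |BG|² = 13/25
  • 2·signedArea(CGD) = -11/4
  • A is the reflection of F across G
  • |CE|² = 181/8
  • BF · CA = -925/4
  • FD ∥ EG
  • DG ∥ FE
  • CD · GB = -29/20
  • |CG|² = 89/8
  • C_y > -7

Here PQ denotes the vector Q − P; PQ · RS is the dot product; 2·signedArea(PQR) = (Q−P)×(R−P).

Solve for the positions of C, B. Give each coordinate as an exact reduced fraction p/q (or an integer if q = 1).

B = (-7/5, -38/5)
C = (9/4, -25/4)

1. C_x = 9/4  [line -2·x + 5·y + 143/4 = 0 ∩ |CG|² = 89/8]
2. C_y = -25/4  [line -2·x + 5·y + 143/4 = 0 ∩ |CG|² = 89/8]
   → C = (9/4, -25/4)
3. B_x = -7/5  [BF · CA = -925/4 ∩ CD · GB = -29/20]
4. B_y = -38/5  [BF · CA = -925/4 ∩ CD · GB = -29/20]
   → B = (-7/5, -38/5)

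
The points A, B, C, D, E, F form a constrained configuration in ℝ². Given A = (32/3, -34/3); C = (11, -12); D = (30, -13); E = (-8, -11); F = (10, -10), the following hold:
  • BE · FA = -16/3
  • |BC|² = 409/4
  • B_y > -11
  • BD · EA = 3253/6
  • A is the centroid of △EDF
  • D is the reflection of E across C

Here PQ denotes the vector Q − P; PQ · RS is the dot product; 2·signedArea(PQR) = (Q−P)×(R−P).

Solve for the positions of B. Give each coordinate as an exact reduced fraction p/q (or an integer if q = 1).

1. B_x = 1  [BE · FA = -16/3 ∩ BD · EA = 3253/6]
2. B_y = -21/2  [BE · FA = -16/3 ∩ BD · EA = 3253/6]
   → B = (1, -21/2)

B = (1, -21/2)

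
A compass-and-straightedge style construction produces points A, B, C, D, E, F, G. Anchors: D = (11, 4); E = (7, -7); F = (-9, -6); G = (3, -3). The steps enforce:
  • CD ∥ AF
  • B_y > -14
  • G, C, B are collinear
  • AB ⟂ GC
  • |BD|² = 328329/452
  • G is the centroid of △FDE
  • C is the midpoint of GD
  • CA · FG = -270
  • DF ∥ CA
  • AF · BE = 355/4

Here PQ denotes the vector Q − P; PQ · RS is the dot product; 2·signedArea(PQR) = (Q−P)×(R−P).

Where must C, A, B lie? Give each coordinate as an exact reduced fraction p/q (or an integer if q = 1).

1. C_x = 7  [C is the midpoint of GD]
2. C_y = 1/2  [C is the midpoint of GD]
   → C = (7, 1/2)
3. A_x = -13  [CD ∥ AF ∩ DF ∥ CA]
4. A_y = -19/2  [CD ∥ AF ∩ DF ∥ CA]
   → A = (-13, -19/2)
5. B_x = -1049/113  [G, C, B are collinear ∩ AB ⟂ GC]
6. B_y = -3107/226  [G, C, B are collinear ∩ AB ⟂ GC]
   → B = (-1049/113, -3107/226)

A = (-13, -19/2)
B = (-1049/113, -3107/226)
C = (7, 1/2)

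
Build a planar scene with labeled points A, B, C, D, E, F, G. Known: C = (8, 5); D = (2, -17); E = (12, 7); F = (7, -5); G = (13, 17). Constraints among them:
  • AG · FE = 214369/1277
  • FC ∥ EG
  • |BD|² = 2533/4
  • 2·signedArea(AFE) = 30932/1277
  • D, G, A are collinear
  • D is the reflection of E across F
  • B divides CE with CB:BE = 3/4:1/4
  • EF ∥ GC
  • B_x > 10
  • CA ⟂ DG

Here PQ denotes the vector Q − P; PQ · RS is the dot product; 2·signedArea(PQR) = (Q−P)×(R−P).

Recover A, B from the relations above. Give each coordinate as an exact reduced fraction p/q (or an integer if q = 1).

1. A_x = 11508/1277  [D, G, A are collinear ∩ CA ⟂ DG]
2. A_y = 5967/1277  [D, G, A are collinear ∩ CA ⟂ DG]
   → A = (11508/1277, 5967/1277)
3. B_x = 11  [B divides CE with CB:BE = 3/4:1/4]
4. B_y = 13/2  [B divides CE with CB:BE = 3/4:1/4]
   → B = (11, 13/2)

A = (11508/1277, 5967/1277)
B = (11, 13/2)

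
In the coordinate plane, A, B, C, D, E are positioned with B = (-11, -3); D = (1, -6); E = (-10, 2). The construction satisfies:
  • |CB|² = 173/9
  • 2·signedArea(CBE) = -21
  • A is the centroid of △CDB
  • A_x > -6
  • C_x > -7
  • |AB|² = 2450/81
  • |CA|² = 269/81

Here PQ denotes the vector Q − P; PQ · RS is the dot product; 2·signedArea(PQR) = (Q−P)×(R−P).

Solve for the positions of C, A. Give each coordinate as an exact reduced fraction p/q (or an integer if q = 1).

A = (-50/9, -34/9)
C = (-20/3, -7/3)

1. C_x = -20/3  [line -5·x + 1·y + -31 = 0 ∩ |CB|² = 173/9]
2. C_y = -7/3  [line -5·x + 1·y + -31 = 0 ∩ |CB|² = 173/9]
   → C = (-20/3, -7/3)
3. A_x = -50/9  [A is the centroid of △CDB]
4. A_y = -34/9  [A is the centroid of △CDB]
   → A = (-50/9, -34/9)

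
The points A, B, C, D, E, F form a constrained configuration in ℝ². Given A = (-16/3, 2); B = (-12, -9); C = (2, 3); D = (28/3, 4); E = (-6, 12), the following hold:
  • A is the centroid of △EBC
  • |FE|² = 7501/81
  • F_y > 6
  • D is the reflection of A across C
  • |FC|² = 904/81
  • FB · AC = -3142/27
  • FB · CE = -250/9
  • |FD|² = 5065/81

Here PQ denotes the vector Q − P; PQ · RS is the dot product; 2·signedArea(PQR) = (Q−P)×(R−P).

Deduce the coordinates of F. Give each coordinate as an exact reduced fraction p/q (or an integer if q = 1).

1. F_x = 16/9  [FB · AC = -3142/27 ∩ FB · CE = -250/9]
2. F_y = 19/3  [FB · AC = -3142/27 ∩ FB · CE = -250/9]
   → F = (16/9, 19/3)

F = (16/9, 19/3)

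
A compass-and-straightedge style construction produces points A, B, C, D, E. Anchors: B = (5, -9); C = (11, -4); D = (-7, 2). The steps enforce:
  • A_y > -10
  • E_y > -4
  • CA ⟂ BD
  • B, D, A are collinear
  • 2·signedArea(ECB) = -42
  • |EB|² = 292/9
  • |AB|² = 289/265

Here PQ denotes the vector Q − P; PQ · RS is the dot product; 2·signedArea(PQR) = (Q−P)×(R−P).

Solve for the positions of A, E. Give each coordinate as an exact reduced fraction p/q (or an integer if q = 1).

A = (1529/265, -2572/265)
E = (3, -11/3)

1. A_x = 1529/265  [B, D, A are collinear ∩ CA ⟂ BD]
2. A_y = -2572/265  [B, D, A are collinear ∩ CA ⟂ BD]
   → A = (1529/265, -2572/265)
3. E_x = 3  [line 5·x + -6·y + -37 = 0 ∩ |EB|² = 292/9]
4. E_y = -11/3  [line 5·x + -6·y + -37 = 0 ∩ |EB|² = 292/9]
   → E = (3, -11/3)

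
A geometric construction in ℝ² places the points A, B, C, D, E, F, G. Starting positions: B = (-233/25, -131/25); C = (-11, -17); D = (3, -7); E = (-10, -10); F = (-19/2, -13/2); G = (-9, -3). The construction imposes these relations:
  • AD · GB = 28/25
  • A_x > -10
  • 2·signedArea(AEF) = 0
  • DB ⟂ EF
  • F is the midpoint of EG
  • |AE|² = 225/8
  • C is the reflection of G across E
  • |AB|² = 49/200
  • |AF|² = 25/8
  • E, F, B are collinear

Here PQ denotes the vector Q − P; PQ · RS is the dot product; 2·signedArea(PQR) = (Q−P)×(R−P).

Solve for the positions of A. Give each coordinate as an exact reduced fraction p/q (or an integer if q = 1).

A = (-37/4, -19/4)

1. A_x = -37/4  [2·signedArea(AEF) = 0 ∩ AD · GB = 28/25]
2. A_y = -19/4  [2·signedArea(AEF) = 0 ∩ AD · GB = 28/25]
   → A = (-37/4, -19/4)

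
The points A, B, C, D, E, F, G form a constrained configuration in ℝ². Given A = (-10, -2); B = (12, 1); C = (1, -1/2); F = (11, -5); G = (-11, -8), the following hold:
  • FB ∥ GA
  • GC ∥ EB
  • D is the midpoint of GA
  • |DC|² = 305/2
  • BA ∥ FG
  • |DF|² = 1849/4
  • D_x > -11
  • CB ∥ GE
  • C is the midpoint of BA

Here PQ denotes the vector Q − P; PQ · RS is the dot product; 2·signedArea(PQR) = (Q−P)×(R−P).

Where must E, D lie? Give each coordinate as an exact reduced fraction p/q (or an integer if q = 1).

D = (-21/2, -5)
E = (0, -13/2)

1. E_x = 0  [GC ∥ EB ∩ CB ∥ GE]
2. E_y = -13/2  [GC ∥ EB ∩ CB ∥ GE]
   → E = (0, -13/2)
3. D_x = -21/2  [D is the midpoint of GA]
4. D_y = -5  [D is the midpoint of GA]
   → D = (-21/2, -5)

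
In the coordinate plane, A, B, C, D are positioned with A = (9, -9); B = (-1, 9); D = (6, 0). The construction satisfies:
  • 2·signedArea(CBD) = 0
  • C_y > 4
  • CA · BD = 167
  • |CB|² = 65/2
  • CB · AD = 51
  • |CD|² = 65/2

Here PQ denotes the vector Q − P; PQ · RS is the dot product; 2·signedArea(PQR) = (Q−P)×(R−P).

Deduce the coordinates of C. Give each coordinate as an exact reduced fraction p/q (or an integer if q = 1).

1. C_x = 5/2  [2·signedArea(CBD) = 0 ∩ CB · AD = 51]
2. C_y = 9/2  [2·signedArea(CBD) = 0 ∩ CB · AD = 51]
   → C = (5/2, 9/2)

C = (5/2, 9/2)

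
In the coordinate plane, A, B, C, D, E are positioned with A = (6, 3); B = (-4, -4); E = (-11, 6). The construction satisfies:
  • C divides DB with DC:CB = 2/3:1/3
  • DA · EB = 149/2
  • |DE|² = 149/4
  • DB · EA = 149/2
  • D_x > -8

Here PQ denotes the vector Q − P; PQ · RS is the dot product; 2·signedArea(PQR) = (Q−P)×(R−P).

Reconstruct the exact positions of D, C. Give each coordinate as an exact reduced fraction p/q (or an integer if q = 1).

C = (-31/6, -7/3)
D = (-15/2, 1)

1. D_x = -15/2  [DA · EB = 149/2 ∩ DB · EA = 149/2]
2. D_y = 1  [DA · EB = 149/2 ∩ DB · EA = 149/2]
   → D = (-15/2, 1)
3. C_x = -31/6  [C divides DB with DC:CB = 2/3:1/3]
4. C_y = -7/3  [C divides DB with DC:CB = 2/3:1/3]
   → C = (-31/6, -7/3)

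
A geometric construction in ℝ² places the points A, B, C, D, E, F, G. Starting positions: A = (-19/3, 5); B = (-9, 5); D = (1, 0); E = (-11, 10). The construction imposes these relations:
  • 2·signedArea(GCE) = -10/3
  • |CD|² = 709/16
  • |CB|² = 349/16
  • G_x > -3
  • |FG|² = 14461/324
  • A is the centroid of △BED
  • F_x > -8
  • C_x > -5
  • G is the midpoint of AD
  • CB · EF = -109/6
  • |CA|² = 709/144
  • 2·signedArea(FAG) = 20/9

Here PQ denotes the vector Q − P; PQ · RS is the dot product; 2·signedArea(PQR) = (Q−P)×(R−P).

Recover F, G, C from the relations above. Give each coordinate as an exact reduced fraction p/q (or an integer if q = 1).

1. G_x = -8/3  [G is the midpoint of AD]
2. G_y = 5/2  [G is the midpoint of AD]
   → G = (-8/3, 5/2)
3. C_x = -9/2  [line 15/2·x + 25/3·y + 5/2 = 0 ∩ |CB|² = 349/16]
4. C_y = 15/4  [line 15/2·x + 25/3·y + 5/2 = 0 ∩ |CB|² = 349/16]
   → C = (-9/2, 15/4)
5. F_x = -71/9  [2·signedArea(FAG) = 20/9 ∩ CB · EF = -109/6]
6. F_y = 20/3  [2·signedArea(FAG) = 20/9 ∩ CB · EF = -109/6]
   → F = (-71/9, 20/3)

C = (-9/2, 15/4)
F = (-71/9, 20/3)
G = (-8/3, 5/2)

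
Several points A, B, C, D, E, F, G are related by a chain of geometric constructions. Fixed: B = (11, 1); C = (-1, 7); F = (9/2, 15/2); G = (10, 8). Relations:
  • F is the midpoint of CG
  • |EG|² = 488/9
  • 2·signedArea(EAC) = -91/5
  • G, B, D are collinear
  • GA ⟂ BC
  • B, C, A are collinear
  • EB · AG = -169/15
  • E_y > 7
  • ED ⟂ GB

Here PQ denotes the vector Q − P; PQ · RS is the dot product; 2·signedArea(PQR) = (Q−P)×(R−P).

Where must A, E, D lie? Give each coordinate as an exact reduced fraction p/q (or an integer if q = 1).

1. A_x = 37/5  [B, C, A are collinear ∩ GA ⟂ BC]
2. A_y = 14/5  [B, C, A are collinear ∩ GA ⟂ BC]
   → A = (37/5, 14/5)
3. E_x = 8/3  [line -21/5·x + -42/5·y + 364/5 = 0 ∩ |EG|² = 488/9]
4. E_y = 22/3  [line -21/5·x + -42/5·y + 364/5 = 0 ∩ |EG|² = 488/9]
   → E = (8/3, 22/3)
5. D_x = 746/75  [G, B, D are collinear ∩ ED ⟂ GB]
6. D_y = 628/75  [G, B, D are collinear ∩ ED ⟂ GB]
   → D = (746/75, 628/75)

A = (37/5, 14/5)
D = (746/75, 628/75)
E = (8/3, 22/3)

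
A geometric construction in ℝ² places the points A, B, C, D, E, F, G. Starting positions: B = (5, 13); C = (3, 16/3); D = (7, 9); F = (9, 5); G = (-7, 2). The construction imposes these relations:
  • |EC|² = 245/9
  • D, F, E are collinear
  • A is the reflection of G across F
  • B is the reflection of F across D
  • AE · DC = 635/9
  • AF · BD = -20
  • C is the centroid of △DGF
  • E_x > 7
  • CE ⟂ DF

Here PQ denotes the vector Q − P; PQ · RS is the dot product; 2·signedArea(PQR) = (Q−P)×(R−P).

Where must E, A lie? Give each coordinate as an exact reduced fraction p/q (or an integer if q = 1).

1. E_x = 23/3  [D, F, E are collinear ∩ CE ⟂ DF]
2. E_y = 23/3  [D, F, E are collinear ∩ CE ⟂ DF]
   → E = (23/3, 23/3)
3. A_x = 25  [A is the reflection of G across F]
4. A_y = 8  [A is the reflection of G across F]
   → A = (25, 8)

A = (25, 8)
E = (23/3, 23/3)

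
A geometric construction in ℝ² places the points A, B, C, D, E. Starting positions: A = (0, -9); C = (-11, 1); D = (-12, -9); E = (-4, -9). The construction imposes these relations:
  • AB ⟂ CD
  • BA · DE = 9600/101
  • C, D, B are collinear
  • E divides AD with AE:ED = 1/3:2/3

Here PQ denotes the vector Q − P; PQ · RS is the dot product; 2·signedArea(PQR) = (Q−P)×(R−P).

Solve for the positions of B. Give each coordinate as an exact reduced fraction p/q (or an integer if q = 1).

B = (-1200/101, -789/101)

1. B_x = -1200/101  [C, D, B are collinear ∩ AB ⟂ CD]
2. B_y = -789/101  [C, D, B are collinear ∩ AB ⟂ CD]
   → B = (-1200/101, -789/101)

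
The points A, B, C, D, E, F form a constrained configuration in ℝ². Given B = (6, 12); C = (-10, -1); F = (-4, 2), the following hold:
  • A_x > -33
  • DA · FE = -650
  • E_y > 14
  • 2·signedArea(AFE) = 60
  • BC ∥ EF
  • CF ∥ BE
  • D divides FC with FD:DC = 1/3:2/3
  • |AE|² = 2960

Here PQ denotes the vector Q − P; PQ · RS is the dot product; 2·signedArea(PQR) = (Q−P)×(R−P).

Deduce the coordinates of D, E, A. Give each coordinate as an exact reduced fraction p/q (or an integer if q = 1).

1. D_x = -6  [D divides FC with FD:DC = 1/3:2/3]
2. D_y = 1  [D divides FC with FD:DC = 1/3:2/3]
   → D = (-6, 1)
3. E_x = 12  [BC ∥ EF ∩ CF ∥ BE]
4. E_y = 15  [BC ∥ EF ∩ CF ∥ BE]
   → E = (12, 15)
5. A_x = -32  [2·signedArea(AFE) = 60 ∩ DA · FE = -650]
6. A_y = -17  [2·signedArea(AFE) = 60 ∩ DA · FE = -650]
   → A = (-32, -17)

A = (-32, -17)
D = (-6, 1)
E = (12, 15)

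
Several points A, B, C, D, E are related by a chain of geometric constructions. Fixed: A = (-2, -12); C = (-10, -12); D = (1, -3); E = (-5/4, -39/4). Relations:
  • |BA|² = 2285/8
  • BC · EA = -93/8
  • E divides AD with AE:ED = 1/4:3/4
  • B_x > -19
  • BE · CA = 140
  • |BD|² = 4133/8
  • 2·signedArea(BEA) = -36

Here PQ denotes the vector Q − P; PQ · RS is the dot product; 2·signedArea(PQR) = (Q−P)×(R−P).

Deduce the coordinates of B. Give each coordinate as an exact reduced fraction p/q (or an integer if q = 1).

B = (-75/4, -57/4)

1. B_x = -75/4  [2·signedArea(BEA) = -36 ∩ BE · CA = 140]
2. B_y = -57/4  [2·signedArea(BEA) = -36 ∩ BE · CA = 140]
   → B = (-75/4, -57/4)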